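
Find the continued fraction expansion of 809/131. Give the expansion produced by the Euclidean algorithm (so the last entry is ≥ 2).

809 = 6·131 + 23
131 = 5·23 + 16
23 = 1·16 + 7
16 = 2·7 + 2
7 = 3·2 + 1
2 = 2·1 + 0  (stop)
So 809/131 = [6; 5, 1, 2, 3, 2].

[6; 5, 1, 2, 3, 2]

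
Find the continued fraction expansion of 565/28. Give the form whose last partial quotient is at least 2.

[20; 5, 1, 1, 2]

565 = 20*28 + 5
28 = 5*5 + 3
5 = 1*3 + 2
3 = 1*2 + 1
2 = 2*1 + 0  (stop)
So 565/28 = [20; 5, 1, 1, 2].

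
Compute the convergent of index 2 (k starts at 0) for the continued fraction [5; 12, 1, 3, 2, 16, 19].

66/13

Using pₖ = aₖpₖ₋₁ + pₖ₋₂, qₖ = aₖqₖ₋₁ + qₖ₋₂ (with p₋₁=1, p₋₂=0, q₋₁=0, q₋₂=1):
  k=0: a=5, p=5, q=1
  k=1: a=12, p=61, q=12
  k=2: a=1, p=66, q=13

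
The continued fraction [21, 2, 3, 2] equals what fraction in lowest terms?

343/16

Using pₖ = aₖpₖ₋₁ + pₖ₋₂ and qₖ = aₖqₖ₋₁ + qₖ₋₂:
  k=0: a=21, p=21, q=1
  k=1: a=2, p=43, q=2
  k=2: a=3, p=150, q=7
  k=3: a=2, p=343, q=16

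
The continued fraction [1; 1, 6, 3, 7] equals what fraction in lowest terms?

Fold from the inside: start with 7/1.
  3 + 1/7 = 22/7
  6 + 7/22 = 139/22
  1 + 22/139 = 161/139
  1 + 139/161 = 300/161

300/161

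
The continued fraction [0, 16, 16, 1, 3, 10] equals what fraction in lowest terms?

Using pₖ = aₖpₖ₋₁ + pₖ₋₂ and qₖ = aₖqₖ₋₁ + qₖ₋₂:
  k=0: a=0, p=0, q=1
  k=1: a=16, p=1, q=16
  k=2: a=16, p=16, q=257
  k=3: a=1, p=17, q=273
  k=4: a=3, p=67, q=1076
  k=5: a=10, p=687, q=11033

687/11033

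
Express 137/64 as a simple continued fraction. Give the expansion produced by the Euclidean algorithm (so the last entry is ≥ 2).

137 = 2·64 + 9
64 = 7·9 + 1
9 = 9·1 + 0  (stop)
So 137/64 = [2; 7, 9].

[2; 7, 9]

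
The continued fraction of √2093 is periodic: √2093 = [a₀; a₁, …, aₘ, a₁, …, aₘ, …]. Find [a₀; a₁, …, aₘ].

[45; 1, 2, 1, 90]

a₀ = ⌊√2093⌋ = 45.
With m₀=0, d₀=1 and mₖ₊₁ = dₖaₖ − mₖ, dₖ₊₁ = (n − mₖ₊₁²)/dₖ, aₖ₊₁ = ⌊(a₀+mₖ₊₁)/dₖ₊₁⌋:
  k=1: m=45, d=68, a=1
  k=2: m=23, d=23, a=2
  k=3: m=23, d=68, a=1
  k=4: m=45, d=1, a=90
d=1 and a=2a₀=90 at k=4, so the next step gives (m, d) = (45, 68) again — its k=1 value — and the period has length 4.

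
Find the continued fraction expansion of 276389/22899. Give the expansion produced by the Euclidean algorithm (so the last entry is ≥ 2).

276389 = 12×22899 + 1601
22899 = 14×1601 + 485
1601 = 3×485 + 146
485 = 3×146 + 47
146 = 3×47 + 5
47 = 9×5 + 2
5 = 2×2 + 1
2 = 2×1 + 0  (stop)
So 276389/22899 = [12; 14, 3, 3, 3, 9, 2, 2].

[12; 14, 3, 3, 3, 9, 2, 2]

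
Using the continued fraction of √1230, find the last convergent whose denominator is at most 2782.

34405/981

√1230 = [35; 14, 70, …] (period length 2).
Convergents:
  p_0/q_0 = 35/1
  p_1/q_1 = 491/14
  p_2/q_2 = 34405/981
  p_3/q_3 = 482161/13748
q_2 = 981 ≤ 2782 < 13748 = q_3, so the answer is 34405/981.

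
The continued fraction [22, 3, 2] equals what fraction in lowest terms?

Fold from the inside: start with 2/1.
  3 + 1/2 = 7/2
  22 + 2/7 = 156/7

156/7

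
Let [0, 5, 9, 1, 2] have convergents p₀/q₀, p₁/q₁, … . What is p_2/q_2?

Using pₖ = aₖpₖ₋₁ + pₖ₋₂, qₖ = aₖqₖ₋₁ + qₖ₋₂ (with p₋₁=1, p₋₂=0, q₋₁=0, q₋₂=1):
  k=0: a=0, p=0, q=1
  k=1: a=5, p=1, q=5
  k=2: a=9, p=9, q=46

9/46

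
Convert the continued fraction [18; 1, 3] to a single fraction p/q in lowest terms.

75/4

Using pₖ = aₖpₖ₋₁ + pₖ₋₂ and qₖ = aₖqₖ₋₁ + qₖ₋₂:
  k=0: a=18, p=18, q=1
  k=1: a=1, p=19, q=1
  k=2: a=3, p=75, q=4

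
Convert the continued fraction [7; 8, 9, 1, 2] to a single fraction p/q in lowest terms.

1674/235

Fold from the inside: start with 2/1.
  1 + 1/2 = 3/2
  9 + 2/3 = 29/3
  8 + 3/29 = 235/29
  7 + 29/235 = 1674/235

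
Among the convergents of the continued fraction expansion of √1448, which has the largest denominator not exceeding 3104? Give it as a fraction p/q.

54986/1445

√1448 = [38; 19, 76, …] (period length 2).
Convergents:
  p_0/q_0 = 38/1
  p_1/q_1 = 723/19
  p_2/q_2 = 54986/1445
  p_3/q_3 = 1045457/27474
q_2 = 1445 ≤ 3104 < 27474 = q_3, so the answer is 54986/1445.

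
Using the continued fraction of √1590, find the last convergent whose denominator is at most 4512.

√1590 = [39; 1, 6, 1, 78, …] (period length 4).
Convergents:
  p_0/q_0 = 39/1
  p_1/q_1 = 40/1
  p_2/q_2 = 279/7
  p_3/q_3 = 319/8
  p_4/q_4 = 25161/631
  p_5/q_5 = 25480/639
  p_6/q_6 = 178041/4465
  p_7/q_7 = 203521/5104
q_6 = 4465 ≤ 4512 < 5104 = q_7, so the answer is 178041/4465.

178041/4465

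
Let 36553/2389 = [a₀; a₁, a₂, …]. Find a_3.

18

36553 = 15·2389 + 718   →  a_0 = 15
2389 = 3·718 + 235   →  a_1 = 3
718 = 3·235 + 13   →  a_2 = 3
235 = 18·13 + 1   →  a_3 = 18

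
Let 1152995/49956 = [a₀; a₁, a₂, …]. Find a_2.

1152995 = 23·49956 + 4007   →  a_0 = 23
49956 = 12·4007 + 1872   →  a_1 = 12
4007 = 2·1872 + 263   →  a_2 = 2

2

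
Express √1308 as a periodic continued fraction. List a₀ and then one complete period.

[36; 6, 72]

a₀ = ⌊√1308⌋ = 36.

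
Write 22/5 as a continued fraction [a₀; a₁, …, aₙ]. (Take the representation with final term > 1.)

[4; 2, 2]

22 = 4×5 + 2
5 = 2×2 + 1
2 = 2×1 + 0  (stop)
So 22/5 = [4; 2, 2].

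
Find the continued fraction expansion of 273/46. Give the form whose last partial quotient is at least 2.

[5; 1, 14, 3]

273 = 5·46 + 43
46 = 1·43 + 3
43 = 14·3 + 1
3 = 3·1 + 0  (stop)
So 273/46 = [5; 1, 14, 3].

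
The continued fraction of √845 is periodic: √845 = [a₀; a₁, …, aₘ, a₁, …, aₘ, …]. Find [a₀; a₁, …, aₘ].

[29; 14, 1, 1, 14, 58]

a₀ = ⌊√845⌋ = 29.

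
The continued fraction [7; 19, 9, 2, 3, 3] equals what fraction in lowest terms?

Fold from the inside: start with 3/1.
  3 + 1/3 = 10/3
  2 + 3/10 = 23/10
  9 + 10/23 = 217/23
  19 + 23/217 = 4146/217
  7 + 217/4146 = 29239/4146

29239/4146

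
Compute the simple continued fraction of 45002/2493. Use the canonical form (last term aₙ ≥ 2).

[18; 19, 2, 10, 6]

45002 = 18×2493 + 128
2493 = 19×128 + 61
128 = 2×61 + 6
61 = 10×6 + 1
6 = 6×1 + 0  (stop)
So 45002/2493 = [18; 19, 2, 10, 6].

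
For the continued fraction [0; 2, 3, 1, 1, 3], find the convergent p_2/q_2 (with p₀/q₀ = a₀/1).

3/7

Using pₖ = aₖpₖ₋₁ + pₖ₋₂, qₖ = aₖqₖ₋₁ + qₖ₋₂ (with p₋₁=1, p₋₂=0, q₋₁=0, q₋₂=1):
  k=0: a=0, p=0, q=1
  k=1: a=2, p=1, q=2
  k=2: a=3, p=3, q=7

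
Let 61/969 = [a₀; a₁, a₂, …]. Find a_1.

15

61 = 0·969 + 61   →  a_0 = 0
969 = 15·61 + 54   →  a_1 = 15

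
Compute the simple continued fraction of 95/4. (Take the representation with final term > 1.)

[23; 1, 3]

95 = 23*4 + 3
4 = 1*3 + 1
3 = 3*1 + 0  (stop)
So 95/4 = [23; 1, 3].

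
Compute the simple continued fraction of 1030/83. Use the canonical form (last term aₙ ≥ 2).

1030 = 12×83 + 34
83 = 2×34 + 15
34 = 2×15 + 4
15 = 3×4 + 3
4 = 1×3 + 1
3 = 3×1 + 0  (stop)
So 1030/83 = [12; 2, 2, 3, 1, 3].

[12; 2, 2, 3, 1, 3]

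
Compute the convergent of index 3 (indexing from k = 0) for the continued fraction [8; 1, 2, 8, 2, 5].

Using pₖ = aₖpₖ₋₁ + pₖ₋₂, qₖ = aₖqₖ₋₁ + qₖ₋₂ (with p₋₁=1, p₋₂=0, q₋₁=0, q₋₂=1):
  k=0: a=8, p=8, q=1
  k=1: a=1, p=9, q=1
  k=2: a=2, p=26, q=3
  k=3: a=8, p=217, q=25

217/25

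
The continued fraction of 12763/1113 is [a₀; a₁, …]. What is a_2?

12763 = 11·1113 + 520   →  a_0 = 11
1113 = 2·520 + 73   →  a_1 = 2
520 = 7·73 + 9   →  a_2 = 7

7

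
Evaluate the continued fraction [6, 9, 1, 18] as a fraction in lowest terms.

1153/189

Using pₖ = aₖpₖ₋₁ + pₖ₋₂ and qₖ = aₖqₖ₋₁ + qₖ₋₂:
  k=0: a=6, p=6, q=1
  k=1: a=9, p=55, q=9
  k=2: a=1, p=61, q=10
  k=3: a=18, p=1153, q=189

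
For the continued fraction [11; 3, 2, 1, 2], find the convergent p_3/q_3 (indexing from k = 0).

113/10

Using pₖ = aₖpₖ₋₁ + pₖ₋₂, qₖ = aₖqₖ₋₁ + qₖ₋₂ (with p₋₁=1, p₋₂=0, q₋₁=0, q₋₂=1):
  k=0: a=11, p=11, q=1
  k=1: a=3, p=34, q=3
  k=2: a=2, p=79, q=7
  k=3: a=1, p=113, q=10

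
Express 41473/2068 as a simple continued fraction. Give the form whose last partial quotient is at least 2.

41473 = 20·2068 + 113
2068 = 18·113 + 34
113 = 3·34 + 11
34 = 3·11 + 1
11 = 11·1 + 0  (stop)
So 41473/2068 = [20; 18, 3, 3, 11].

[20; 18, 3, 3, 11]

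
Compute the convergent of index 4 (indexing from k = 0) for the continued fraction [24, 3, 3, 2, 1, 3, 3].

Using pₖ = aₖpₖ₋₁ + pₖ₋₂, qₖ = aₖqₖ₋₁ + qₖ₋₂ (with p₋₁=1, p₋₂=0, q₋₁=0, q₋₂=1):
  k=0: a=24, p=24, q=1
  k=1: a=3, p=73, q=3
  k=2: a=3, p=243, q=10
  k=3: a=2, p=559, q=23
  k=4: a=1, p=802, q=33

802/33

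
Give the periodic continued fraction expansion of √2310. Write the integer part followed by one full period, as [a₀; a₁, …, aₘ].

[48; 16, 96]

a₀ = ⌊√2310⌋ = 48.
With m₀=0, d₀=1 and mₖ₊₁ = dₖaₖ − mₖ, dₖ₊₁ = (n − mₖ₊₁²)/dₖ, aₖ₊₁ = ⌊(a₀+mₖ₊₁)/dₖ₊₁⌋:
  k=1: m=48, d=6, a=16
  k=2: m=48, d=1, a=96
d=1 and a=2a₀=96 at k=2, so the next step gives (m, d) = (48, 6) again — its k=1 value — and the period has length 2.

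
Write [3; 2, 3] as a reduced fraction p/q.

24/7

Fold from the inside: start with 3/1.
  2 + 1/3 = 7/3
  3 + 3/7 = 24/7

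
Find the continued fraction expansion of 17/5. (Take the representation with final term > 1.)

[3; 2, 2]

17 = 3*5 + 2
5 = 2*2 + 1
2 = 2*1 + 0  (stop)
So 17/5 = [3; 2, 2].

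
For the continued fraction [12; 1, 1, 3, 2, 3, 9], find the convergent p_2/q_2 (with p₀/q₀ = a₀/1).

Using pₖ = aₖpₖ₋₁ + pₖ₋₂, qₖ = aₖqₖ₋₁ + qₖ₋₂ (with p₋₁=1, p₋₂=0, q₋₁=0, q₋₂=1):
  k=0: a=12, p=12, q=1
  k=1: a=1, p=13, q=1
  k=2: a=1, p=25, q=2

25/2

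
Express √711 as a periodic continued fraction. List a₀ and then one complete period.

[26; 1, 1, 1, 52]

a₀ = ⌊√711⌋ = 26.
With m₀=0, d₀=1 and mₖ₊₁ = dₖaₖ − mₖ, dₖ₊₁ = (n − mₖ₊₁²)/dₖ, aₖ₊₁ = ⌊(a₀+mₖ₊₁)/dₖ₊₁⌋:
  k=1: m=26, d=35, a=1
  k=2: m=9, d=18, a=1
  k=3: m=9, d=35, a=1
  k=4: m=26, d=1, a=52
d=1 and a=2a₀=52 at k=4, so the next step gives (m, d) = (26, 35) again — its k=1 value — and the period has length 4.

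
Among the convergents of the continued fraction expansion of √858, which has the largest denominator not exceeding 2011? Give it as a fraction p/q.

40979/1399

√858 = [29; 3, 2, 3, 58, …] (period length 4).
Convergents:
  p_0/q_0 = 29/1
  p_1/q_1 = 88/3
  p_2/q_2 = 205/7
  p_3/q_3 = 703/24
  p_4/q_4 = 40979/1399
  p_5/q_5 = 123640/4221
q_4 = 1399 ≤ 2011 < 4221 = q_5, so the answer is 40979/1399.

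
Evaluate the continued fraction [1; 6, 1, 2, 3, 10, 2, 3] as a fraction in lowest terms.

5782/5031

Using pₖ = aₖpₖ₋₁ + pₖ₋₂ and qₖ = aₖqₖ₋₁ + qₖ₋₂:
  k=0: a=1, p=1, q=1
  k=1: a=6, p=7, q=6
  k=2: a=1, p=8, q=7
  k=3: a=2, p=23, q=20
  k=4: a=3, p=77, q=67
  k=5: a=10, p=793, q=690
  k=6: a=2, p=1663, q=1447
  k=7: a=3, p=5782, q=5031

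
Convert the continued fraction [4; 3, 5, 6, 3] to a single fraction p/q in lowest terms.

Fold from the inside: start with 3/1.
  6 + 1/3 = 19/3
  5 + 3/19 = 98/19
  3 + 19/98 = 313/98
  4 + 98/313 = 1350/313

1350/313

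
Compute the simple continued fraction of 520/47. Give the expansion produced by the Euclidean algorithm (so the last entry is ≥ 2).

520 = 11*47 + 3
47 = 15*3 + 2
3 = 1*2 + 1
2 = 2*1 + 0  (stop)
So 520/47 = [11; 15, 1, 2].

[11; 15, 1, 2]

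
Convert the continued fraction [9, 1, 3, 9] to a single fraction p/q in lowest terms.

361/37

Using pₖ = aₖpₖ₋₁ + pₖ₋₂ and qₖ = aₖqₖ₋₁ + qₖ₋₂:
  k=0: a=9, p=9, q=1
  k=1: a=1, p=10, q=1
  k=2: a=3, p=39, q=4
  k=3: a=9, p=361, q=37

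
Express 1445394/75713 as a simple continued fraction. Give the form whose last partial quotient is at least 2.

[19; 11, 17, 3, 2, 3, 1, 12]

1445394 = 19×75713 + 6847
75713 = 11×6847 + 396
6847 = 17×396 + 115
396 = 3×115 + 51
115 = 2×51 + 13
51 = 3×13 + 12
13 = 1×12 + 1
12 = 12×1 + 0  (stop)
So 1445394/75713 = [19; 11, 17, 3, 2, 3, 1, 12].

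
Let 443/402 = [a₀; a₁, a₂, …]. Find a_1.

9

443 = 1·402 + 41   →  a_0 = 1
402 = 9·41 + 33   →  a_1 = 9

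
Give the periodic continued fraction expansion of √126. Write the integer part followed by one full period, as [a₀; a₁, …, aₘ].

a₀ = ⌊√126⌋ = 11.
With m₀=0, d₀=1 and mₖ₊₁ = dₖaₖ − mₖ, dₖ₊₁ = (n − mₖ₊₁²)/dₖ, aₖ₊₁ = ⌊(a₀+mₖ₊₁)/dₖ₊₁⌋:
  k=1: m=11, d=5, a=4
  k=2: m=9, d=9, a=2
  k=3: m=9, d=5, a=4
  k=4: m=11, d=1, a=22
d=1 and a=2a₀=22 at k=4, so the next step gives (m, d) = (11, 5) again — its k=1 value — and the period has length 4.

[11; 4, 2, 4, 22]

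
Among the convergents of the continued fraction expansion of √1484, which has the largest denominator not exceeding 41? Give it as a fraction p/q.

886/23

√1484 = [38; 1, 1, 10, 1, 1, 76, …] (period length 6).
Convergents:
  p_0/q_0 = 38/1
  p_1/q_1 = 39/1
  p_2/q_2 = 77/2
  p_3/q_3 = 809/21
  p_4/q_4 = 886/23
  p_5/q_5 = 1695/44
q_4 = 23 ≤ 41 < 44 = q_5, so the answer is 886/23.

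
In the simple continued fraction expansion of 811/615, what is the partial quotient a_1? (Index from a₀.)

3

811 = 1·615 + 196   →  a_0 = 1
615 = 3·196 + 27   →  a_1 = 3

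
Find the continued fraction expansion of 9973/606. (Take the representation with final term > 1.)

9973 = 16*606 + 277
606 = 2*277 + 52
277 = 5*52 + 17
52 = 3*17 + 1
17 = 17*1 + 0  (stop)
So 9973/606 = [16; 2, 5, 3, 17].

[16; 2, 5, 3, 17]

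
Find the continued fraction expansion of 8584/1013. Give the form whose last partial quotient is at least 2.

[8; 2, 9, 17, 1, 2]

8584 = 8*1013 + 480
1013 = 2*480 + 53
480 = 9*53 + 3
53 = 17*3 + 2
3 = 1*2 + 1
2 = 2*1 + 0  (stop)
So 8584/1013 = [8; 2, 9, 17, 1, 2].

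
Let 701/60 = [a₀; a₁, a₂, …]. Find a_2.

2

701 = 11·60 + 41   →  a_0 = 11
60 = 1·41 + 19   →  a_1 = 1
41 = 2·19 + 3   →  a_2 = 2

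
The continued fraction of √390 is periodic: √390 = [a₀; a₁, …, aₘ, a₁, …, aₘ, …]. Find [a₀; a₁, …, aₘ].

[19; 1, 2, 1, 38]

a₀ = ⌊√390⌋ = 19.
With m₀=0, d₀=1 and mₖ₊₁ = dₖaₖ − mₖ, dₖ₊₁ = (n − mₖ₊₁²)/dₖ, aₖ₊₁ = ⌊(a₀+mₖ₊₁)/dₖ₊₁⌋:
  k=1: m=19, d=29, a=1
  k=2: m=10, d=10, a=2
  k=3: m=10, d=29, a=1
  k=4: m=19, d=1, a=38
d=1 and a=2a₀=38 at k=4, so the next step gives (m, d) = (19, 29) again — its k=1 value — and the period has length 4.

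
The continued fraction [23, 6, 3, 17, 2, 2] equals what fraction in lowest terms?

38975/1683

Fold from the inside: start with 2/1.
  2 + 1/2 = 5/2
  17 + 2/5 = 87/5
  3 + 5/87 = 266/87
  6 + 87/266 = 1683/266
  23 + 266/1683 = 38975/1683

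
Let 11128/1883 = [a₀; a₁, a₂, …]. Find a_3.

11128 = 5·1883 + 1713   →  a_0 = 5
1883 = 1·1713 + 170   →  a_1 = 1
1713 = 10·170 + 13   →  a_2 = 10
170 = 13·13 + 1   →  a_3 = 13

13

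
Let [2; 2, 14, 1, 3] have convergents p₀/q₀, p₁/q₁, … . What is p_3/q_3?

77/31

Using pₖ = aₖpₖ₋₁ + pₖ₋₂, qₖ = aₖqₖ₋₁ + qₖ₋₂ (with p₋₁=1, p₋₂=0, q₋₁=0, q₋₂=1):
  k=0: a=2, p=2, q=1
  k=1: a=2, p=5, q=2
  k=2: a=14, p=72, q=29
  k=3: a=1, p=77, q=31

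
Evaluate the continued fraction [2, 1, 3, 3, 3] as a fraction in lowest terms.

119/43

Using pₖ = aₖpₖ₋₁ + pₖ₋₂ and qₖ = aₖqₖ₋₁ + qₖ₋₂:
  k=0: a=2, p=2, q=1
  k=1: a=1, p=3, q=1
  k=2: a=3, p=11, q=4
  k=3: a=3, p=36, q=13
  k=4: a=3, p=119, q=43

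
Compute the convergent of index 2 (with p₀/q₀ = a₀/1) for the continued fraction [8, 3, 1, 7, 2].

Using pₖ = aₖpₖ₋₁ + pₖ₋₂, qₖ = aₖqₖ₋₁ + qₖ₋₂ (with p₋₁=1, p₋₂=0, q₋₁=0, q₋₂=1):
  k=0: a=8, p=8, q=1
  k=1: a=3, p=25, q=3
  k=2: a=1, p=33, q=4

33/4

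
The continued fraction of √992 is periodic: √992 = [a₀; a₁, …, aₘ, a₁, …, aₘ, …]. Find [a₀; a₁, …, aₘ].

a₀ = ⌊√992⌋ = 31.
With m₀=0, d₀=1 and mₖ₊₁ = dₖaₖ − mₖ, dₖ₊₁ = (n − mₖ₊₁²)/dₖ, aₖ₊₁ = ⌊(a₀+mₖ₊₁)/dₖ₊₁⌋:
  k=1: m=31, d=31, a=2
  k=2: m=31, d=1, a=62
d=1 and a=2a₀=62 at k=2, so the next step gives (m, d) = (31, 31) again — its k=1 value — and the period has length 2.

[31; 2, 62]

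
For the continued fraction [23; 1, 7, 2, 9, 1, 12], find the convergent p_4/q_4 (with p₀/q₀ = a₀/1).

3845/161

Using pₖ = aₖpₖ₋₁ + pₖ₋₂, qₖ = aₖqₖ₋₁ + qₖ₋₂ (with p₋₁=1, p₋₂=0, q₋₁=0, q₋₂=1):
  k=0: a=23, p=23, q=1
  k=1: a=1, p=24, q=1
  k=2: a=7, p=191, q=8
  k=3: a=2, p=406, q=17
  k=4: a=9, p=3845, q=161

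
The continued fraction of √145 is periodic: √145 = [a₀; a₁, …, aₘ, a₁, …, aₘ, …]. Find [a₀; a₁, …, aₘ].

[12; 24]

a₀ = ⌊√145⌋ = 12.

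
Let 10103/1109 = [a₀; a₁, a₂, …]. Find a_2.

10103 = 9·1109 + 122   →  a_0 = 9
1109 = 9·122 + 11   →  a_1 = 9
122 = 11·11 + 1   →  a_2 = 11

11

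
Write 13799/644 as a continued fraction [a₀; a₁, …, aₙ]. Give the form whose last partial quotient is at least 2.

[21; 2, 2, 1, 12, 2, 3]

13799 = 21×644 + 275
644 = 2×275 + 94
275 = 2×94 + 87
94 = 1×87 + 7
87 = 12×7 + 3
7 = 2×3 + 1
3 = 3×1 + 0  (stop)
So 13799/644 = [21; 2, 2, 1, 12, 2, 3].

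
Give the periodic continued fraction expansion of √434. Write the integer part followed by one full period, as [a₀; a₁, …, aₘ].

a₀ = ⌊√434⌋ = 20.
With m₀=0, d₀=1 and mₖ₊₁ = dₖaₖ − mₖ, dₖ₊₁ = (n − mₖ₊₁²)/dₖ, aₖ₊₁ = ⌊(a₀+mₖ₊₁)/dₖ₊₁⌋:
  k=1: m=20, d=34, a=1
  k=2: m=14, d=7, a=4
  k=3: m=14, d=34, a=1
  k=4: m=20, d=1, a=40
d=1 and a=2a₀=40 at k=4, so the next step gives (m, d) = (20, 34) again — its k=1 value — and the period has length 4.

[20; 1, 4, 1, 40]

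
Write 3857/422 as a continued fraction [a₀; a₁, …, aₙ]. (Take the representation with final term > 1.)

[9; 7, 6, 1, 1, 4]

3857 = 9×422 + 59
422 = 7×59 + 9
59 = 6×9 + 5
9 = 1×5 + 4
5 = 1×4 + 1
4 = 4×1 + 0  (stop)
So 3857/422 = [9; 7, 6, 1, 1, 4].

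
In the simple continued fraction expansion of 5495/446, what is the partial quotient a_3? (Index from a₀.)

2

5495 = 12·446 + 143   →  a_0 = 12
446 = 3·143 + 17   →  a_1 = 3
143 = 8·17 + 7   →  a_2 = 8
17 = 2·7 + 3   →  a_3 = 2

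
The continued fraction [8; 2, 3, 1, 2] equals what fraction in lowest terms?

211/25

Using pₖ = aₖpₖ₋₁ + pₖ₋₂ and qₖ = aₖqₖ₋₁ + qₖ₋₂:
  k=0: a=8, p=8, q=1
  k=1: a=2, p=17, q=2
  k=2: a=3, p=59, q=7
  k=3: a=1, p=76, q=9
  k=4: a=2, p=211, q=25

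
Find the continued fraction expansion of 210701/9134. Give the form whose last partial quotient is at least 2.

210701 = 23·9134 + 619
9134 = 14·619 + 468
619 = 1·468 + 151
468 = 3·151 + 15
151 = 10·15 + 1
15 = 15·1 + 0  (stop)
So 210701/9134 = [23; 14, 1, 3, 10, 15].

[23; 14, 1, 3, 10, 15]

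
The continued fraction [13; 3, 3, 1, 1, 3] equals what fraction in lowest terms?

Using pₖ = aₖpₖ₋₁ + pₖ₋₂ and qₖ = aₖqₖ₋₁ + qₖ₋₂:
  k=0: a=13, p=13, q=1
  k=1: a=3, p=40, q=3
  k=2: a=3, p=133, q=10
  k=3: a=1, p=173, q=13
  k=4: a=1, p=306, q=23
  k=5: a=3, p=1091, q=82

1091/82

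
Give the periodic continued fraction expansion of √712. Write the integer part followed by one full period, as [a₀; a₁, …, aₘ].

a₀ = ⌊√712⌋ = 26.
With m₀=0, d₀=1 and mₖ₊₁ = dₖaₖ − mₖ, dₖ₊₁ = (n − mₖ₊₁²)/dₖ, aₖ₊₁ = ⌊(a₀+mₖ₊₁)/dₖ₊₁⌋:
  k=1: m=26, d=36, a=1
  k=2: m=10, d=17, a=2
  k=3: m=24, d=8, a=6
  k=4: m=24, d=17, a=2
  k=5: m=10, d=36, a=1
  k=6: m=26, d=1, a=52
d=1 and a=2a₀=52 at k=6, so the next step gives (m, d) = (26, 36) again — its k=1 value — and the period has length 6.

[26; 1, 2, 6, 2, 1, 52]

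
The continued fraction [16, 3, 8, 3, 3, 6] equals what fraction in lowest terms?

Fold from the inside: start with 6/1.
  3 + 1/6 = 19/6
  3 + 6/19 = 63/19
  8 + 19/63 = 523/63
  3 + 63/523 = 1632/523
  16 + 523/1632 = 26635/1632

26635/1632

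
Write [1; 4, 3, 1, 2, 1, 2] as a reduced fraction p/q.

Fold from the inside: start with 2/1.
  1 + 1/2 = 3/2
  2 + 2/3 = 8/3
  1 + 3/8 = 11/8
  3 + 8/11 = 41/11
  4 + 11/41 = 175/41
  1 + 41/175 = 216/175

216/175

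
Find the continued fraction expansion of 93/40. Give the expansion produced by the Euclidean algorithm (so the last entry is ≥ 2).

93 = 2·40 + 13
40 = 3·13 + 1
13 = 13·1 + 0  (stop)
So 93/40 = [2; 3, 13].

[2; 3, 13]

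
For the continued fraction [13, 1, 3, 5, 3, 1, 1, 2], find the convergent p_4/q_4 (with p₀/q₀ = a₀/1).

Using pₖ = aₖpₖ₋₁ + pₖ₋₂, qₖ = aₖqₖ₋₁ + qₖ₋₂ (with p₋₁=1, p₋₂=0, q₋₁=0, q₋₂=1):
  k=0: a=13, p=13, q=1
  k=1: a=1, p=14, q=1
  k=2: a=3, p=55, q=4
  k=3: a=5, p=289, q=21
  k=4: a=3, p=922, q=67

922/67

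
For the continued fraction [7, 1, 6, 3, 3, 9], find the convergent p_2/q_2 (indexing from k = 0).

55/7

Using pₖ = aₖpₖ₋₁ + pₖ₋₂, qₖ = aₖqₖ₋₁ + qₖ₋₂ (with p₋₁=1, p₋₂=0, q₋₁=0, q₋₂=1):
  k=0: a=7, p=7, q=1
  k=1: a=1, p=8, q=1
  k=2: a=6, p=55, q=7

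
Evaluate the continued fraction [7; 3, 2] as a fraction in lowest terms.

51/7

Using pₖ = aₖpₖ₋₁ + pₖ₋₂ and qₖ = aₖqₖ₋₁ + qₖ₋₂:
  k=0: a=7, p=7, q=1
  k=1: a=3, p=22, q=3
  k=2: a=2, p=51, q=7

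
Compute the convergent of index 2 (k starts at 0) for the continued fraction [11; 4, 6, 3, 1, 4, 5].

Using pₖ = aₖpₖ₋₁ + pₖ₋₂, qₖ = aₖqₖ₋₁ + qₖ₋₂ (with p₋₁=1, p₋₂=0, q₋₁=0, q₋₂=1):
  k=0: a=11, p=11, q=1
  k=1: a=4, p=45, q=4
  k=2: a=6, p=281, q=25

281/25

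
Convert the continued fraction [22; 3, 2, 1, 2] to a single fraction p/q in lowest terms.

602/27

Fold from the inside: start with 2/1.
  1 + 1/2 = 3/2
  2 + 2/3 = 8/3
  3 + 3/8 = 27/8
  22 + 8/27 = 602/27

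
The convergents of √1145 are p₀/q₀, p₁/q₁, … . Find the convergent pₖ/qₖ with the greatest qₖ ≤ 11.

203/6

√1145 = [33; 1, 5, 5, 1, 66, …] (period length 5).
Convergents:
  p_0/q_0 = 33/1
  p_1/q_1 = 34/1
  p_2/q_2 = 203/6
  p_3/q_3 = 1049/31
q_2 = 6 ≤ 11 < 31 = q_3, so the answer is 203/6.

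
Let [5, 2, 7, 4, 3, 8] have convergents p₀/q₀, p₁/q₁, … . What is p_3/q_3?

339/62

Using pₖ = aₖpₖ₋₁ + pₖ₋₂, qₖ = aₖqₖ₋₁ + qₖ₋₂ (with p₋₁=1, p₋₂=0, q₋₁=0, q₋₂=1):
  k=0: a=5, p=5, q=1
  k=1: a=2, p=11, q=2
  k=2: a=7, p=82, q=15
  k=3: a=4, p=339, q=62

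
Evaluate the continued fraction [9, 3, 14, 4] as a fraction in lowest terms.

Using pₖ = aₖpₖ₋₁ + pₖ₋₂ and qₖ = aₖqₖ₋₁ + qₖ₋₂:
  k=0: a=9, p=9, q=1
  k=1: a=3, p=28, q=3
  k=2: a=14, p=401, q=43
  k=3: a=4, p=1632, q=175

1632/175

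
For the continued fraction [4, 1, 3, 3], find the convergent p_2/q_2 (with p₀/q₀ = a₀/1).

Using pₖ = aₖpₖ₋₁ + pₖ₋₂, qₖ = aₖqₖ₋₁ + qₖ₋₂ (with p₋₁=1, p₋₂=0, q₋₁=0, q₋₂=1):
  k=0: a=4, p=4, q=1
  k=1: a=1, p=5, q=1
  k=2: a=3, p=19, q=4

19/4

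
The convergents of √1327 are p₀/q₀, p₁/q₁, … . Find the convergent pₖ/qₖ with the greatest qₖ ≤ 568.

9362/257

√1327 = [36; 2, 2, 1, 35, 1, 2, 2, 72, …] (period length 8).
Convergents:
  p_0/q_0 = 36/1
  p_1/q_1 = 73/2
  p_2/q_2 = 182/5
  p_3/q_3 = 255/7
  p_4/q_4 = 9107/250
  p_5/q_5 = 9362/257
  p_6/q_6 = 27831/764
q_5 = 257 ≤ 568 < 764 = q_6, so the answer is 9362/257.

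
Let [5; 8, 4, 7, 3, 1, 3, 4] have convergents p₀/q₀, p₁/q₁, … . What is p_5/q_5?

Using pₖ = aₖpₖ₋₁ + pₖ₋₂, qₖ = aₖqₖ₋₁ + qₖ₋₂ (with p₋₁=1, p₋₂=0, q₋₁=0, q₋₂=1):
  k=0: a=5, p=5, q=1
  k=1: a=8, p=41, q=8
  k=2: a=4, p=169, q=33
  k=3: a=7, p=1224, q=239
  k=4: a=3, p=3841, q=750
  k=5: a=1, p=5065, q=989

5065/989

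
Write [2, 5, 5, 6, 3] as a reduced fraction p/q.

Using pₖ = aₖpₖ₋₁ + pₖ₋₂ and qₖ = aₖqₖ₋₁ + qₖ₋₂:
  k=0: a=2, p=2, q=1
  k=1: a=5, p=11, q=5
  k=2: a=5, p=57, q=26
  k=3: a=6, p=353, q=161
  k=4: a=3, p=1116, q=509

1116/509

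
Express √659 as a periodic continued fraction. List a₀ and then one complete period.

[25; 1, 2, 25, 2, 1, 50]

a₀ = ⌊√659⌋ = 25.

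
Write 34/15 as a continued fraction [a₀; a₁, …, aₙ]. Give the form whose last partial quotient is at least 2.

34 = 2*15 + 4
15 = 3*4 + 3
4 = 1*3 + 1
3 = 3*1 + 0  (stop)
So 34/15 = [2; 3, 1, 3].

[2; 3, 1, 3]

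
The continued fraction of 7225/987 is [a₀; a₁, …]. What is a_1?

7225 = 7·987 + 316   →  a_0 = 7
987 = 3·316 + 39   →  a_1 = 3

3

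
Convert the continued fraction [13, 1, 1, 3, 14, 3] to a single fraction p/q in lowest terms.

4166/307

Using pₖ = aₖpₖ₋₁ + pₖ₋₂ and qₖ = aₖqₖ₋₁ + qₖ₋₂:
  k=0: a=13, p=13, q=1
  k=1: a=1, p=14, q=1
  k=2: a=1, p=27, q=2
  k=3: a=3, p=95, q=7
  k=4: a=14, p=1357, q=100
  k=5: a=3, p=4166, q=307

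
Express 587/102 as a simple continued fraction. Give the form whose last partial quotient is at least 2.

587 = 5×102 + 77
102 = 1×77 + 25
77 = 3×25 + 2
25 = 12×2 + 1
2 = 2×1 + 0  (stop)
So 587/102 = [5; 1, 3, 12, 2].

[5; 1, 3, 12, 2]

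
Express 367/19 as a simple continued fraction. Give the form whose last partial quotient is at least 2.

[19; 3, 6]

367 = 19*19 + 6
19 = 3*6 + 1
6 = 6*1 + 0  (stop)
So 367/19 = [19; 3, 6].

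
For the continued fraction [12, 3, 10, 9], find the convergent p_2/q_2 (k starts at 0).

382/31

Using pₖ = aₖpₖ₋₁ + pₖ₋₂, qₖ = aₖqₖ₋₁ + qₖ₋₂ (with p₋₁=1, p₋₂=0, q₋₁=0, q₋₂=1):
  k=0: a=12, p=12, q=1
  k=1: a=3, p=37, q=3
  k=2: a=10, p=382, q=31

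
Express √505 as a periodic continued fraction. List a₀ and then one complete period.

a₀ = ⌊√505⌋ = 22.

[22; 2, 8, 2, 44]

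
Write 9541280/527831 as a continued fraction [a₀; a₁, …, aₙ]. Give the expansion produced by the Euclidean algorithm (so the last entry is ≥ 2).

[18; 13, 11, 16, 17, 2, 6]

9541280 = 18×527831 + 40322
527831 = 13×40322 + 3645
40322 = 11×3645 + 227
3645 = 16×227 + 13
227 = 17×13 + 6
13 = 2×6 + 1
6 = 6×1 + 0  (stop)
So 9541280/527831 = [18; 13, 11, 16, 17, 2, 6].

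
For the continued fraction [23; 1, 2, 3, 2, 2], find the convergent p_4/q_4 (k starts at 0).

Using pₖ = aₖpₖ₋₁ + pₖ₋₂, qₖ = aₖqₖ₋₁ + qₖ₋₂ (with p₋₁=1, p₋₂=0, q₋₁=0, q₋₂=1):
  k=0: a=23, p=23, q=1
  k=1: a=1, p=24, q=1
  k=2: a=2, p=71, q=3
  k=3: a=3, p=237, q=10
  k=4: a=2, p=545, q=23

545/23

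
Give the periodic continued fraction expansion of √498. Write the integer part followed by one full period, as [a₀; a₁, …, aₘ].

a₀ = ⌊√498⌋ = 22.

[22; 3, 6, 22, 6, 3, 44]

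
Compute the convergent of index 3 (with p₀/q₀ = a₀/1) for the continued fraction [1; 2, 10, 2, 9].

Using pₖ = aₖpₖ₋₁ + pₖ₋₂, qₖ = aₖqₖ₋₁ + qₖ₋₂ (with p₋₁=1, p₋₂=0, q₋₁=0, q₋₂=1):
  k=0: a=1, p=1, q=1
  k=1: a=2, p=3, q=2
  k=2: a=10, p=31, q=21
  k=3: a=2, p=65, q=44

65/44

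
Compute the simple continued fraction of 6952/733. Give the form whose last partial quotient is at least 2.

6952 = 9×733 + 355
733 = 2×355 + 23
355 = 15×23 + 10
23 = 2×10 + 3
10 = 3×3 + 1
3 = 3×1 + 0  (stop)
So 6952/733 = [9; 2, 15, 2, 3, 3].

[9; 2, 15, 2, 3, 3]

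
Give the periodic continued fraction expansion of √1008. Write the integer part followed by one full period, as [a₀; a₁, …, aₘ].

[31; 1, 2, 1, 62]

a₀ = ⌊√1008⌋ = 31.
With m₀=0, d₀=1 and mₖ₊₁ = dₖaₖ − mₖ, dₖ₊₁ = (n − mₖ₊₁²)/dₖ, aₖ₊₁ = ⌊(a₀+mₖ₊₁)/dₖ₊₁⌋:
  k=1: m=31, d=47, a=1
  k=2: m=16, d=16, a=2
  k=3: m=16, d=47, a=1
  k=4: m=31, d=1, a=62
d=1 and a=2a₀=62 at k=4, so the next step gives (m, d) = (31, 47) again — its k=1 value — and the period has length 4.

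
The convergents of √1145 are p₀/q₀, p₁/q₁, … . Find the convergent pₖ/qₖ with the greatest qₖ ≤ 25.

203/6

√1145 = [33; 1, 5, 5, 1, 66, …] (period length 5).
Convergents:
  p_0/q_0 = 33/1
  p_1/q_1 = 34/1
  p_2/q_2 = 203/6
  p_3/q_3 = 1049/31
q_2 = 6 ≤ 25 < 31 = q_3, so the answer is 203/6.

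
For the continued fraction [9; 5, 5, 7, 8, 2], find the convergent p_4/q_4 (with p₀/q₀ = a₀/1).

13991/1522

Using pₖ = aₖpₖ₋₁ + pₖ₋₂, qₖ = aₖqₖ₋₁ + qₖ₋₂ (with p₋₁=1, p₋₂=0, q₋₁=0, q₋₂=1):
  k=0: a=9, p=9, q=1
  k=1: a=5, p=46, q=5
  k=2: a=5, p=239, q=26
  k=3: a=7, p=1719, q=187
  k=4: a=8, p=13991, q=1522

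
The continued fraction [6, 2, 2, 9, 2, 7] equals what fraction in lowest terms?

4739/740

Using pₖ = aₖpₖ₋₁ + pₖ₋₂ and qₖ = aₖqₖ₋₁ + qₖ₋₂:
  k=0: a=6, p=6, q=1
  k=1: a=2, p=13, q=2
  k=2: a=2, p=32, q=5
  k=3: a=9, p=301, q=47
  k=4: a=2, p=634, q=99
  k=5: a=7, p=4739, q=740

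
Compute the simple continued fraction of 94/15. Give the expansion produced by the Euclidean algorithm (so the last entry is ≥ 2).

94 = 6·15 + 4
15 = 3·4 + 3
4 = 1·3 + 1
3 = 3·1 + 0  (stop)
So 94/15 = [6; 3, 1, 3].

[6; 3, 1, 3]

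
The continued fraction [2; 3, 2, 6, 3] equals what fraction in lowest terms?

Using pₖ = aₖpₖ₋₁ + pₖ₋₂ and qₖ = aₖqₖ₋₁ + qₖ₋₂:
  k=0: a=2, p=2, q=1
  k=1: a=3, p=7, q=3
  k=2: a=2, p=16, q=7
  k=3: a=6, p=103, q=45
  k=4: a=3, p=325, q=142

325/142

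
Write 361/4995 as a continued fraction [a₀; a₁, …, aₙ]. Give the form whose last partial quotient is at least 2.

361 = 0×4995 + 361
4995 = 13×361 + 302
361 = 1×302 + 59
302 = 5×59 + 7
59 = 8×7 + 3
7 = 2×3 + 1
3 = 3×1 + 0  (stop)
So 361/4995 = [0; 13, 1, 5, 8, 2, 3].

[0; 13, 1, 5, 8, 2, 3]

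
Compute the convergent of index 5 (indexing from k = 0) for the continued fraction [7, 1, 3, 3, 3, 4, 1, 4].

1437/185

Using pₖ = aₖpₖ₋₁ + pₖ₋₂, qₖ = aₖqₖ₋₁ + qₖ₋₂ (with p₋₁=1, p₋₂=0, q₋₁=0, q₋₂=1):
  k=0: a=7, p=7, q=1
  k=1: a=1, p=8, q=1
  k=2: a=3, p=31, q=4
  k=3: a=3, p=101, q=13
  k=4: a=3, p=334, q=43
  k=5: a=4, p=1437, q=185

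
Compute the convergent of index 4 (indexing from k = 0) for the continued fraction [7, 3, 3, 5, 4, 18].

1621/222

Using pₖ = aₖpₖ₋₁ + pₖ₋₂, qₖ = aₖqₖ₋₁ + qₖ₋₂ (with p₋₁=1, p₋₂=0, q₋₁=0, q₋₂=1):
  k=0: a=7, p=7, q=1
  k=1: a=3, p=22, q=3
  k=2: a=3, p=73, q=10
  k=3: a=5, p=387, q=53
  k=4: a=4, p=1621, q=222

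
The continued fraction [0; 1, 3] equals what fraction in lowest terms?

3/4

Fold from the inside: start with 3/1.
  1 + 1/3 = 4/3
  0 + 3/4 = 3/4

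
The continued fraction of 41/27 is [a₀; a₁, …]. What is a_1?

1

41 = 1·27 + 14   →  a_0 = 1
27 = 1·14 + 13   →  a_1 = 1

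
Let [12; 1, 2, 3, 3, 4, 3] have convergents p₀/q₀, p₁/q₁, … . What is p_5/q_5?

1803/142

Using pₖ = aₖpₖ₋₁ + pₖ₋₂, qₖ = aₖqₖ₋₁ + qₖ₋₂ (with p₋₁=1, p₋₂=0, q₋₁=0, q₋₂=1):
  k=0: a=12, p=12, q=1
  k=1: a=1, p=13, q=1
  k=2: a=2, p=38, q=3
  k=3: a=3, p=127, q=10
  k=4: a=3, p=419, q=33
  k=5: a=4, p=1803, q=142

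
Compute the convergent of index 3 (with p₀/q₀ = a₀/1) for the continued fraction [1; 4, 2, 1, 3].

16/13

Using pₖ = aₖpₖ₋₁ + pₖ₋₂, qₖ = aₖqₖ₋₁ + qₖ₋₂ (with p₋₁=1, p₋₂=0, q₋₁=0, q₋₂=1):
  k=0: a=1, p=1, q=1
  k=1: a=4, p=5, q=4
  k=2: a=2, p=11, q=9
  k=3: a=1, p=16, q=13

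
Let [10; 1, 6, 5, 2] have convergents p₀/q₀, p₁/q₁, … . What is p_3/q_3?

Using pₖ = aₖpₖ₋₁ + pₖ₋₂, qₖ = aₖqₖ₋₁ + qₖ₋₂ (with p₋₁=1, p₋₂=0, q₋₁=0, q₋₂=1):
  k=0: a=10, p=10, q=1
  k=1: a=1, p=11, q=1
  k=2: a=6, p=76, q=7
  k=3: a=5, p=391, q=36

391/36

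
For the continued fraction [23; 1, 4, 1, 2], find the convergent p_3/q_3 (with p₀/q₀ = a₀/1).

Using pₖ = aₖpₖ₋₁ + pₖ₋₂, qₖ = aₖqₖ₋₁ + qₖ₋₂ (with p₋₁=1, p₋₂=0, q₋₁=0, q₋₂=1):
  k=0: a=23, p=23, q=1
  k=1: a=1, p=24, q=1
  k=2: a=4, p=119, q=5
  k=3: a=1, p=143, q=6

143/6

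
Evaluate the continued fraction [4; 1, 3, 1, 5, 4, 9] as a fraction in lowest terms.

5359/1118

Fold from the inside: start with 9/1.
  4 + 1/9 = 37/9
  5 + 9/37 = 194/37
  1 + 37/194 = 231/194
  3 + 194/231 = 887/231
  1 + 231/887 = 1118/887
  4 + 887/1118 = 5359/1118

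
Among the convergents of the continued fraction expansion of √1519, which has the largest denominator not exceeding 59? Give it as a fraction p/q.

1520/39

√1519 = [38; 1, 37, 1, 76, …] (period length 4).
Convergents:
  p_0/q_0 = 38/1
  p_1/q_1 = 39/1
  p_2/q_2 = 1481/38
  p_3/q_3 = 1520/39
  p_4/q_4 = 117001/3002
q_3 = 39 ≤ 59 < 3002 = q_4, so the answer is 1520/39.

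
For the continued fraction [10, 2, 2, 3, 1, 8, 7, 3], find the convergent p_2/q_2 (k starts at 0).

52/5

Using pₖ = aₖpₖ₋₁ + pₖ₋₂, qₖ = aₖqₖ₋₁ + qₖ₋₂ (with p₋₁=1, p₋₂=0, q₋₁=0, q₋₂=1):
  k=0: a=10, p=10, q=1
  k=1: a=2, p=21, q=2
  k=2: a=2, p=52, q=5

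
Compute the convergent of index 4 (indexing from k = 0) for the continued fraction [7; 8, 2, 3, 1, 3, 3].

541/76

Using pₖ = aₖpₖ₋₁ + pₖ₋₂, qₖ = aₖqₖ₋₁ + qₖ₋₂ (with p₋₁=1, p₋₂=0, q₋₁=0, q₋₂=1):
  k=0: a=7, p=7, q=1
  k=1: a=8, p=57, q=8
  k=2: a=2, p=121, q=17
  k=3: a=3, p=420, q=59
  k=4: a=1, p=541, q=76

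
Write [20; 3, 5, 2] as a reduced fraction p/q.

Using pₖ = aₖpₖ₋₁ + pₖ₋₂ and qₖ = aₖqₖ₋₁ + qₖ₋₂:
  k=0: a=20, p=20, q=1
  k=1: a=3, p=61, q=3
  k=2: a=5, p=325, q=16
  k=3: a=2, p=711, q=35

711/35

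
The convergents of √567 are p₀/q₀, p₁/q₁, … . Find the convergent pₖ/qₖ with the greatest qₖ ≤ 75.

1643/69

√567 = [23; 1, 4, 3, 4, 1, 46, …] (period length 6).
Convergents:
  p_0/q_0 = 23/1
  p_1/q_1 = 24/1
  p_2/q_2 = 119/5
  p_3/q_3 = 381/16
  p_4/q_4 = 1643/69
  p_5/q_5 = 2024/85
q_4 = 69 ≤ 75 < 85 = q_5, so the answer is 1643/69.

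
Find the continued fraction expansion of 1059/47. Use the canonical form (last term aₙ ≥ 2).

[22; 1, 1, 7, 3]

1059 = 22×47 + 25
47 = 1×25 + 22
25 = 1×22 + 3
22 = 7×3 + 1
3 = 3×1 + 0  (stop)
So 1059/47 = [22; 1, 1, 7, 3].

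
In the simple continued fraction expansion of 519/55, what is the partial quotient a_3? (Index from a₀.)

2

519 = 9·55 + 24   →  a_0 = 9
55 = 2·24 + 7   →  a_1 = 2
24 = 3·7 + 3   →  a_2 = 3
7 = 2·3 + 1   →  a_3 = 2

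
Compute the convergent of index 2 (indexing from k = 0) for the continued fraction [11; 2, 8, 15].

195/17

Using pₖ = aₖpₖ₋₁ + pₖ₋₂, qₖ = aₖqₖ₋₁ + qₖ₋₂ (with p₋₁=1, p₋₂=0, q₋₁=0, q₋₂=1):
  k=0: a=11, p=11, q=1
  k=1: a=2, p=23, q=2
  k=2: a=8, p=195, q=17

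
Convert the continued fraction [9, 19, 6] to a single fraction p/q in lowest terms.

Fold from the inside: start with 6/1.
  19 + 1/6 = 115/6
  9 + 6/115 = 1041/115

1041/115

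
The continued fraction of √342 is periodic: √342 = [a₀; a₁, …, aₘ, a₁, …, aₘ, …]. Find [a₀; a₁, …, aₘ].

a₀ = ⌊√342⌋ = 18.
With m₀=0, d₀=1 and mₖ₊₁ = dₖaₖ − mₖ, dₖ₊₁ = (n − mₖ₊₁²)/dₖ, aₖ₊₁ = ⌊(a₀+mₖ₊₁)/dₖ₊₁⌋:
  k=1: m=18, d=18, a=2
  k=2: m=18, d=1, a=36
d=1 and a=2a₀=36 at k=2, so the next step gives (m, d) = (18, 18) again — its k=1 value — and the period has length 2.

[18; 2, 36]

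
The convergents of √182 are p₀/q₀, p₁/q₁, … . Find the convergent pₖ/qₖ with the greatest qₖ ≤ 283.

√182 = [13; 2, 26, …] (period length 2).
Convergents:
  p_0/q_0 = 13/1
  p_1/q_1 = 27/2
  p_2/q_2 = 715/53
  p_3/q_3 = 1457/108
  p_4/q_4 = 38597/2861
q_3 = 108 ≤ 283 < 2861 = q_4, so the answer is 1457/108.

1457/108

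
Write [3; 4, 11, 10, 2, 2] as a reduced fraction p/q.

7657/2360

Using pₖ = aₖpₖ₋₁ + pₖ₋₂ and qₖ = aₖqₖ₋₁ + qₖ₋₂:
  k=0: a=3, p=3, q=1
  k=1: a=4, p=13, q=4
  k=2: a=11, p=146, q=45
  k=3: a=10, p=1473, q=454
  k=4: a=2, p=3092, q=953
  k=5: a=2, p=7657, q=2360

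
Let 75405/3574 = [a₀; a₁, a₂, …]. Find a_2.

5

75405 = 21·3574 + 351   →  a_0 = 21
3574 = 10·351 + 64   →  a_1 = 10
351 = 5·64 + 31   →  a_2 = 5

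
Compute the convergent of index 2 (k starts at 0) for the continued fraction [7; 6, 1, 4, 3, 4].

Using pₖ = aₖpₖ₋₁ + pₖ₋₂, qₖ = aₖqₖ₋₁ + qₖ₋₂ (with p₋₁=1, p₋₂=0, q₋₁=0, q₋₂=1):
  k=0: a=7, p=7, q=1
  k=1: a=6, p=43, q=6
  k=2: a=1, p=50, q=7

50/7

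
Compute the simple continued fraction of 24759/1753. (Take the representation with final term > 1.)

[14; 8, 12, 1, 3, 4]

24759 = 14×1753 + 217
1753 = 8×217 + 17
217 = 12×17 + 13
17 = 1×13 + 4
13 = 3×4 + 1
4 = 4×1 + 0  (stop)
So 24759/1753 = [14; 8, 12, 1, 3, 4].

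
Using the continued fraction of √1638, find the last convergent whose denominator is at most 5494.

117248/2897

√1638 = [40; 2, 8, 2, 80, …] (period length 4).
Convergents:
  p_0/q_0 = 40/1
  p_1/q_1 = 81/2
  p_2/q_2 = 688/17
  p_3/q_3 = 1457/36
  p_4/q_4 = 117248/2897
  p_5/q_5 = 235953/5830
q_4 = 2897 ≤ 5494 < 5830 = q_5, so the answer is 117248/2897.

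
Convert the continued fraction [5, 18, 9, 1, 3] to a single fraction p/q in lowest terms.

3569/706

Using pₖ = aₖpₖ₋₁ + pₖ₋₂ and qₖ = aₖqₖ₋₁ + qₖ₋₂:
  k=0: a=5, p=5, q=1
  k=1: a=18, p=91, q=18
  k=2: a=9, p=824, q=163
  k=3: a=1, p=915, q=181
  k=4: a=3, p=3569, q=706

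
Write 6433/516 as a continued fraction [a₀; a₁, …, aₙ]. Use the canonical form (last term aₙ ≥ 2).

6433 = 12·516 + 241
516 = 2·241 + 34
241 = 7·34 + 3
34 = 11·3 + 1
3 = 3·1 + 0  (stop)
So 6433/516 = [12; 2, 7, 11, 3].

[12; 2, 7, 11, 3]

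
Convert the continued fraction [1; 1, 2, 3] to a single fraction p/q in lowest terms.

Fold from the inside: start with 3/1.
  2 + 1/3 = 7/3
  1 + 3/7 = 10/7
  1 + 7/10 = 17/10

17/10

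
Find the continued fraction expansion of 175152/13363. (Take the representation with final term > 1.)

[13; 9, 3, 13, 3, 5, 2]

175152 = 13×13363 + 1433
13363 = 9×1433 + 466
1433 = 3×466 + 35
466 = 13×35 + 11
35 = 3×11 + 2
11 = 5×2 + 1
2 = 2×1 + 0  (stop)
So 175152/13363 = [13; 9, 3, 13, 3, 5, 2].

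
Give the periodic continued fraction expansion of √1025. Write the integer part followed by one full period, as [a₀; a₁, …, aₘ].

[32; 64]

a₀ = ⌊√1025⌋ = 32.
With m₀=0, d₀=1 and mₖ₊₁ = dₖaₖ − mₖ, dₖ₊₁ = (n − mₖ₊₁²)/dₖ, aₖ₊₁ = ⌊(a₀+mₖ₊₁)/dₖ₊₁⌋:
  k=1: m=32, d=1, a=64
d=1 and a=2a₀=64 at k=1, so the next step gives (m, d) = (32, 1) again — its k=1 value — and the period has length 1.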